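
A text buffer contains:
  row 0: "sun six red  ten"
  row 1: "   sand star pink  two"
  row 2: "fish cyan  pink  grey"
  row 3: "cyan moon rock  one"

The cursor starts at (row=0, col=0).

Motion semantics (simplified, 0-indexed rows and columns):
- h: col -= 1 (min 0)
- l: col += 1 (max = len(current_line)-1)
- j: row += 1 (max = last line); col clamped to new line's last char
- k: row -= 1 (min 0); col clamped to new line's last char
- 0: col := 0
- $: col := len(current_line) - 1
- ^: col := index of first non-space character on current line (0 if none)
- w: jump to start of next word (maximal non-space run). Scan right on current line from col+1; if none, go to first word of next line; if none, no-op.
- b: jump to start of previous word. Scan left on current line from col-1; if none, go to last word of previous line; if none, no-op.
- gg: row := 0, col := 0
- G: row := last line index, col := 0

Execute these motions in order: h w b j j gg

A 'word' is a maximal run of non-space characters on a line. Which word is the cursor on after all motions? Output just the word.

After 1 (h): row=0 col=0 char='s'
After 2 (w): row=0 col=4 char='s'
After 3 (b): row=0 col=0 char='s'
After 4 (j): row=1 col=0 char='_'
After 5 (j): row=2 col=0 char='f'
After 6 (gg): row=0 col=0 char='s'

Answer: sun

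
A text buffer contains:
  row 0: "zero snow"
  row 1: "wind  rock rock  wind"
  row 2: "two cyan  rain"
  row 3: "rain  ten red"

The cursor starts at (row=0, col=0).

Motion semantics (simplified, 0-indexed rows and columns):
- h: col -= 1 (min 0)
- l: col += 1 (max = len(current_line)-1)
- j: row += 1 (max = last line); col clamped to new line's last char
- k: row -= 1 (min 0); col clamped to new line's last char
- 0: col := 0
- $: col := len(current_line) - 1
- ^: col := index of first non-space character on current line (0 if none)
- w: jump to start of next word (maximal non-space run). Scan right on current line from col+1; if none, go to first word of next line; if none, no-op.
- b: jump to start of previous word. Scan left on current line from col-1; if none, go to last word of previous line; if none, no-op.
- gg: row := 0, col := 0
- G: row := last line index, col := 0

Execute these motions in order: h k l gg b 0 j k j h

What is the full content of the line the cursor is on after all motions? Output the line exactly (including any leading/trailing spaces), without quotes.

After 1 (h): row=0 col=0 char='z'
After 2 (k): row=0 col=0 char='z'
After 3 (l): row=0 col=1 char='e'
After 4 (gg): row=0 col=0 char='z'
After 5 (b): row=0 col=0 char='z'
After 6 (0): row=0 col=0 char='z'
After 7 (j): row=1 col=0 char='w'
After 8 (k): row=0 col=0 char='z'
After 9 (j): row=1 col=0 char='w'
After 10 (h): row=1 col=0 char='w'

Answer: wind  rock rock  wind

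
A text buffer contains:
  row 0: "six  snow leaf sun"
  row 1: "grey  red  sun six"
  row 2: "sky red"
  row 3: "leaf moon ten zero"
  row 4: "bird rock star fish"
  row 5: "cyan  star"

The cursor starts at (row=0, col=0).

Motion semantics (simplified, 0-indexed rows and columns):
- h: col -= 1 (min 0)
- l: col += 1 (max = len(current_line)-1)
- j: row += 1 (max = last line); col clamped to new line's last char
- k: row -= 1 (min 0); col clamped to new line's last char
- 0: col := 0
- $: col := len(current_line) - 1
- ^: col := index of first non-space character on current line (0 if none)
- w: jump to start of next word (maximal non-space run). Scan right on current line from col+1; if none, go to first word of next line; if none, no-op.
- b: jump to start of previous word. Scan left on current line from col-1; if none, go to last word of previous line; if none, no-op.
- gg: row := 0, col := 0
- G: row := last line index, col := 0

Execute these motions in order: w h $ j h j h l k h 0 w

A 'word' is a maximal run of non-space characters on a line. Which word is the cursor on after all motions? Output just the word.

After 1 (w): row=0 col=5 char='s'
After 2 (h): row=0 col=4 char='_'
After 3 ($): row=0 col=17 char='n'
After 4 (j): row=1 col=17 char='x'
After 5 (h): row=1 col=16 char='i'
After 6 (j): row=2 col=6 char='d'
After 7 (h): row=2 col=5 char='e'
After 8 (l): row=2 col=6 char='d'
After 9 (k): row=1 col=6 char='r'
After 10 (h): row=1 col=5 char='_'
After 11 (0): row=1 col=0 char='g'
After 12 (w): row=1 col=6 char='r'

Answer: red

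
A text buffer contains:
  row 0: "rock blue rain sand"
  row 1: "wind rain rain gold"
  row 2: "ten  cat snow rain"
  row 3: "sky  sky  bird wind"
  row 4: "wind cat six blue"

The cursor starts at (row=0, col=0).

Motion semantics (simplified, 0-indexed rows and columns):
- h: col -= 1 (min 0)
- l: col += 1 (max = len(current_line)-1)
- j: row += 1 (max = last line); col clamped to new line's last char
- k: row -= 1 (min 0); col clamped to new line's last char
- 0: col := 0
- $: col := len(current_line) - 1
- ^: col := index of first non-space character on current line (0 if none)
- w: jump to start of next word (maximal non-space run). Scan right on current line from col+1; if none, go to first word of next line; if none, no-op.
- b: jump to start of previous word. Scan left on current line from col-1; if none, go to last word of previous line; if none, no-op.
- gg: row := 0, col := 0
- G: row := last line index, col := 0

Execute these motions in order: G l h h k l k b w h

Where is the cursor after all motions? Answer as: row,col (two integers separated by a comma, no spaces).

After 1 (G): row=4 col=0 char='w'
After 2 (l): row=4 col=1 char='i'
After 3 (h): row=4 col=0 char='w'
After 4 (h): row=4 col=0 char='w'
After 5 (k): row=3 col=0 char='s'
After 6 (l): row=3 col=1 char='k'
After 7 (k): row=2 col=1 char='e'
After 8 (b): row=2 col=0 char='t'
After 9 (w): row=2 col=5 char='c'
After 10 (h): row=2 col=4 char='_'

Answer: 2,4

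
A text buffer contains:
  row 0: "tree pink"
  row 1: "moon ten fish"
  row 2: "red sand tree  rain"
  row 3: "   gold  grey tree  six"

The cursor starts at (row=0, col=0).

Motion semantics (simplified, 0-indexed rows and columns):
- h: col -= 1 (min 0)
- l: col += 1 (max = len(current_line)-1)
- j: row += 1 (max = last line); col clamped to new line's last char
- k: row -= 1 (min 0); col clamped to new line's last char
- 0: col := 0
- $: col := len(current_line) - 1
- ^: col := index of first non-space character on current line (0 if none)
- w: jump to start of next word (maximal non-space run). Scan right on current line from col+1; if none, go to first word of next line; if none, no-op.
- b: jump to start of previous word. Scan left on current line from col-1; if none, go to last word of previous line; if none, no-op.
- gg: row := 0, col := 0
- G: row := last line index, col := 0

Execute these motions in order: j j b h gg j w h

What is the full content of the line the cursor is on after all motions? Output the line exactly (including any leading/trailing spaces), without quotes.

After 1 (j): row=1 col=0 char='m'
After 2 (j): row=2 col=0 char='r'
After 3 (b): row=1 col=9 char='f'
After 4 (h): row=1 col=8 char='_'
After 5 (gg): row=0 col=0 char='t'
After 6 (j): row=1 col=0 char='m'
After 7 (w): row=1 col=5 char='t'
After 8 (h): row=1 col=4 char='_'

Answer: moon ten fish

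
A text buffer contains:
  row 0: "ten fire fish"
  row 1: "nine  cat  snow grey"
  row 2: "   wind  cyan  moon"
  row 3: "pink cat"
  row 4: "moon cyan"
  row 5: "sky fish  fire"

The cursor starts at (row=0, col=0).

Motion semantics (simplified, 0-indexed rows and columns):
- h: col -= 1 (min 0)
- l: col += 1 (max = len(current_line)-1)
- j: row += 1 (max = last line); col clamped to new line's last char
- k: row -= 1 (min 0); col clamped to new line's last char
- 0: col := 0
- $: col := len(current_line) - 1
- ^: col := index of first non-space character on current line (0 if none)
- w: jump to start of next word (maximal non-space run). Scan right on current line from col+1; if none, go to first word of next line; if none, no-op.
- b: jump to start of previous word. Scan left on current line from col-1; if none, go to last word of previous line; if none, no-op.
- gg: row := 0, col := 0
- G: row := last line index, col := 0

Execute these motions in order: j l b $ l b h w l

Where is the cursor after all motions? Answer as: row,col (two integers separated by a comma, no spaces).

After 1 (j): row=1 col=0 char='n'
After 2 (l): row=1 col=1 char='i'
After 3 (b): row=1 col=0 char='n'
After 4 ($): row=1 col=19 char='y'
After 5 (l): row=1 col=19 char='y'
After 6 (b): row=1 col=16 char='g'
After 7 (h): row=1 col=15 char='_'
After 8 (w): row=1 col=16 char='g'
After 9 (l): row=1 col=17 char='r'

Answer: 1,17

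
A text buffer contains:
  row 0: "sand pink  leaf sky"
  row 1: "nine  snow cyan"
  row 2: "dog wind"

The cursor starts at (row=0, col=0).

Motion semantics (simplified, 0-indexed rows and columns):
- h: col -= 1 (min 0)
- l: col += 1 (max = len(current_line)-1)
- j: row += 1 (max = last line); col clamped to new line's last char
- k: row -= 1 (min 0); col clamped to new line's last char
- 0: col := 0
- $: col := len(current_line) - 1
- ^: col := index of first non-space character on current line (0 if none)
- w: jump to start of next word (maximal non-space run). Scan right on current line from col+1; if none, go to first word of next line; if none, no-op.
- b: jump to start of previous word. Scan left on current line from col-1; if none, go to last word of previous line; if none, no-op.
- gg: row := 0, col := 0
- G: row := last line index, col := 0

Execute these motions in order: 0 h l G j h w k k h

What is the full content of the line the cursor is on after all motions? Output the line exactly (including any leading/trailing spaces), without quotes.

Answer: sand pink  leaf sky

Derivation:
After 1 (0): row=0 col=0 char='s'
After 2 (h): row=0 col=0 char='s'
After 3 (l): row=0 col=1 char='a'
After 4 (G): row=2 col=0 char='d'
After 5 (j): row=2 col=0 char='d'
After 6 (h): row=2 col=0 char='d'
After 7 (w): row=2 col=4 char='w'
After 8 (k): row=1 col=4 char='_'
After 9 (k): row=0 col=4 char='_'
After 10 (h): row=0 col=3 char='d'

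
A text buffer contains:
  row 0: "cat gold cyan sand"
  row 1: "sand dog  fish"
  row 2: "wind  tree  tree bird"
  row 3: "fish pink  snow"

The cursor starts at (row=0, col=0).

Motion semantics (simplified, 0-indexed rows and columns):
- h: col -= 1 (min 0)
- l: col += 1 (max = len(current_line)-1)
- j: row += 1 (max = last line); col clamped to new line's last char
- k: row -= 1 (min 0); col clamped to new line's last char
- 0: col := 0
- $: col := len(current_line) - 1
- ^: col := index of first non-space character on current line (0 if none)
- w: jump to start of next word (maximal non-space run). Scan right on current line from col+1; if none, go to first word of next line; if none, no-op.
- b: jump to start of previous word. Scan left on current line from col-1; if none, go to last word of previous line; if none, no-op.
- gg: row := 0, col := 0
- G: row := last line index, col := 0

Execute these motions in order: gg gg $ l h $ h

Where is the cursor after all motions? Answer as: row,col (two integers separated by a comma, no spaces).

After 1 (gg): row=0 col=0 char='c'
After 2 (gg): row=0 col=0 char='c'
After 3 ($): row=0 col=17 char='d'
After 4 (l): row=0 col=17 char='d'
After 5 (h): row=0 col=16 char='n'
After 6 ($): row=0 col=17 char='d'
After 7 (h): row=0 col=16 char='n'

Answer: 0,16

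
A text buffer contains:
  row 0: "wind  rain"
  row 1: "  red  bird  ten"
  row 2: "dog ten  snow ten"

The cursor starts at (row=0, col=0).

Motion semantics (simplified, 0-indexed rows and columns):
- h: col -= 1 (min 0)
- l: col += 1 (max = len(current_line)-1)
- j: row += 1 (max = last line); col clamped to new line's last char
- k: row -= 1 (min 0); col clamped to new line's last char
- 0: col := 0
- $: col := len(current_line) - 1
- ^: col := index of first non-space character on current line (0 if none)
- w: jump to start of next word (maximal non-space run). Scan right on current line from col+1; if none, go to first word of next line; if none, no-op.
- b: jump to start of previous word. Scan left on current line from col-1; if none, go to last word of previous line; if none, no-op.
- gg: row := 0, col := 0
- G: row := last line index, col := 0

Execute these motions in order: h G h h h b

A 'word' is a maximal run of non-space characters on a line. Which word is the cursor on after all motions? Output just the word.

After 1 (h): row=0 col=0 char='w'
After 2 (G): row=2 col=0 char='d'
After 3 (h): row=2 col=0 char='d'
After 4 (h): row=2 col=0 char='d'
After 5 (h): row=2 col=0 char='d'
After 6 (b): row=1 col=13 char='t'

Answer: ten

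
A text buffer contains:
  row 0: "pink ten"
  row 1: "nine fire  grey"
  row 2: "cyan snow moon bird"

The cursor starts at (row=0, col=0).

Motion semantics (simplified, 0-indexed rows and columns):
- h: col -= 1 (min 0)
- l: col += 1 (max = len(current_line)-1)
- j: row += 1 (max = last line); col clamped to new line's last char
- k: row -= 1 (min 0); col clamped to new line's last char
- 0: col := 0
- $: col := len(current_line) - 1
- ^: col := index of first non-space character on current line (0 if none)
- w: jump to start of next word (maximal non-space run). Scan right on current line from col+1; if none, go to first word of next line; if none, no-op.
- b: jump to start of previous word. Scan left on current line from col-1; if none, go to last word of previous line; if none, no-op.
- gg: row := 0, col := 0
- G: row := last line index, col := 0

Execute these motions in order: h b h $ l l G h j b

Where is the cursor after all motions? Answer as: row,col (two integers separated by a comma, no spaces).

Answer: 1,11

Derivation:
After 1 (h): row=0 col=0 char='p'
After 2 (b): row=0 col=0 char='p'
After 3 (h): row=0 col=0 char='p'
After 4 ($): row=0 col=7 char='n'
After 5 (l): row=0 col=7 char='n'
After 6 (l): row=0 col=7 char='n'
After 7 (G): row=2 col=0 char='c'
After 8 (h): row=2 col=0 char='c'
After 9 (j): row=2 col=0 char='c'
After 10 (b): row=1 col=11 char='g'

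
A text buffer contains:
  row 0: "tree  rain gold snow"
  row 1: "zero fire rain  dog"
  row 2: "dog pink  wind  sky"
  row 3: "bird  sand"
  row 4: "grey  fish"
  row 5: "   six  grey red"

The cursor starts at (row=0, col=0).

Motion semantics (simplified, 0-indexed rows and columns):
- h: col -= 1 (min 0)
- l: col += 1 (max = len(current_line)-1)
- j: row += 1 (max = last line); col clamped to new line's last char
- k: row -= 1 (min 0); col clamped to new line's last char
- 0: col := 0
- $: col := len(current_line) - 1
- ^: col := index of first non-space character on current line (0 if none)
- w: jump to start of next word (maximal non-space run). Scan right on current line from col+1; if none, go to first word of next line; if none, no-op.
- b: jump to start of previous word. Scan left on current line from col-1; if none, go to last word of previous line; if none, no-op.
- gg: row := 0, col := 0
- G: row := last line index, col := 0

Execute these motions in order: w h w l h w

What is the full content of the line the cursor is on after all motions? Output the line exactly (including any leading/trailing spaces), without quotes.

After 1 (w): row=0 col=6 char='r'
After 2 (h): row=0 col=5 char='_'
After 3 (w): row=0 col=6 char='r'
After 4 (l): row=0 col=7 char='a'
After 5 (h): row=0 col=6 char='r'
After 6 (w): row=0 col=11 char='g'

Answer: tree  rain gold snow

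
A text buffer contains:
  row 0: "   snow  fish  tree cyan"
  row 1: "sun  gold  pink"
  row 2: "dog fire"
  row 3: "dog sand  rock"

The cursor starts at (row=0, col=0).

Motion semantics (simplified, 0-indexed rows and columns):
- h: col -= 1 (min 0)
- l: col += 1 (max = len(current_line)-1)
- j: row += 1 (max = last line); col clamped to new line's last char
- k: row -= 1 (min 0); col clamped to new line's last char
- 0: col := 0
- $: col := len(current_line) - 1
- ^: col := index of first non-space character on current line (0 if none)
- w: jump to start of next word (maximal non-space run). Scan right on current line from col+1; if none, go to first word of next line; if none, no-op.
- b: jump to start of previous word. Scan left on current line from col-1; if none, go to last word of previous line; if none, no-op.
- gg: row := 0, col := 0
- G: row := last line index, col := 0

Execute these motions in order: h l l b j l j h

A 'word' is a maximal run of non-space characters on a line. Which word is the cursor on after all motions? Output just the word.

After 1 (h): row=0 col=0 char='_'
After 2 (l): row=0 col=1 char='_'
After 3 (l): row=0 col=2 char='_'
After 4 (b): row=0 col=2 char='_'
After 5 (j): row=1 col=2 char='n'
After 6 (l): row=1 col=3 char='_'
After 7 (j): row=2 col=3 char='_'
After 8 (h): row=2 col=2 char='g'

Answer: dog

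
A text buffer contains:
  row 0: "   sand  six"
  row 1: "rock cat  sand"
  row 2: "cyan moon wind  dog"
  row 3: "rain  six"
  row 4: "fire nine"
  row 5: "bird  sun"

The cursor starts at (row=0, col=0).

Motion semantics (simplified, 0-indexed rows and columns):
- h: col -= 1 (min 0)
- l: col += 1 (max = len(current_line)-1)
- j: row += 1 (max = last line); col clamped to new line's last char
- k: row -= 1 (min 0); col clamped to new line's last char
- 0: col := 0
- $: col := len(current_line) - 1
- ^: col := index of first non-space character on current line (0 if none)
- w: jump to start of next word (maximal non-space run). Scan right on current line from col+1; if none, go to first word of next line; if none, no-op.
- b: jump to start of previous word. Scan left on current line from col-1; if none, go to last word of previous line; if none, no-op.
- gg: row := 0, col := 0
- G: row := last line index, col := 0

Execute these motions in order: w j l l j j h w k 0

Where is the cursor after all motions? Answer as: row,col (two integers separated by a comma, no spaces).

Answer: 2,0

Derivation:
After 1 (w): row=0 col=3 char='s'
After 2 (j): row=1 col=3 char='k'
After 3 (l): row=1 col=4 char='_'
After 4 (l): row=1 col=5 char='c'
After 5 (j): row=2 col=5 char='m'
After 6 (j): row=3 col=5 char='_'
After 7 (h): row=3 col=4 char='_'
After 8 (w): row=3 col=6 char='s'
After 9 (k): row=2 col=6 char='o'
After 10 (0): row=2 col=0 char='c'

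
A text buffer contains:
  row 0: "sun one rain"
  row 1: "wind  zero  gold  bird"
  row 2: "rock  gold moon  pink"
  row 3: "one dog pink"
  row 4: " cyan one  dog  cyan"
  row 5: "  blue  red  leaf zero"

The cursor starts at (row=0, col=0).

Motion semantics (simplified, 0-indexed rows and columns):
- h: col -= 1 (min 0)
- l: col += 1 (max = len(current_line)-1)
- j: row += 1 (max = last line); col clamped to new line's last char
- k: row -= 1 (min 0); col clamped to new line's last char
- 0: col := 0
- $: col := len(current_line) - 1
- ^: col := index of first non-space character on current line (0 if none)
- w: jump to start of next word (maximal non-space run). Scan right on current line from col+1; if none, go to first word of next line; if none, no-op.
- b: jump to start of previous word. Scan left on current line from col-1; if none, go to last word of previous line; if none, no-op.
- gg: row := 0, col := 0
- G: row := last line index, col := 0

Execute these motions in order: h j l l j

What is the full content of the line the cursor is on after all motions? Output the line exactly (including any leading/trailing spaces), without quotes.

After 1 (h): row=0 col=0 char='s'
After 2 (j): row=1 col=0 char='w'
After 3 (l): row=1 col=1 char='i'
After 4 (l): row=1 col=2 char='n'
After 5 (j): row=2 col=2 char='c'

Answer: rock  gold moon  pink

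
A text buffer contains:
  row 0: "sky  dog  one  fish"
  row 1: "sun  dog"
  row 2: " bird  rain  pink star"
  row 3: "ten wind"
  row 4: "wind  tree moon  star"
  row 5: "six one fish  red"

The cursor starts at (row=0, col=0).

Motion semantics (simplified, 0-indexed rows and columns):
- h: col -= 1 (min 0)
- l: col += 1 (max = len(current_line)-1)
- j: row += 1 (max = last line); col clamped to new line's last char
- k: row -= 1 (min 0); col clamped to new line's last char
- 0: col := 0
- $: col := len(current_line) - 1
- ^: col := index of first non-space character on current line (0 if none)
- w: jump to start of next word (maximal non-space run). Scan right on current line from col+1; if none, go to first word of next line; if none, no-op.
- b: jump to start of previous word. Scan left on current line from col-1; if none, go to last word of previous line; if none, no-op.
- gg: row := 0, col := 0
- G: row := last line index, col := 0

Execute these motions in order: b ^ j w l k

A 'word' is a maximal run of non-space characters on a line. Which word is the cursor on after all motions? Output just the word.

Answer: dog

Derivation:
After 1 (b): row=0 col=0 char='s'
After 2 (^): row=0 col=0 char='s'
After 3 (j): row=1 col=0 char='s'
After 4 (w): row=1 col=5 char='d'
After 5 (l): row=1 col=6 char='o'
After 6 (k): row=0 col=6 char='o'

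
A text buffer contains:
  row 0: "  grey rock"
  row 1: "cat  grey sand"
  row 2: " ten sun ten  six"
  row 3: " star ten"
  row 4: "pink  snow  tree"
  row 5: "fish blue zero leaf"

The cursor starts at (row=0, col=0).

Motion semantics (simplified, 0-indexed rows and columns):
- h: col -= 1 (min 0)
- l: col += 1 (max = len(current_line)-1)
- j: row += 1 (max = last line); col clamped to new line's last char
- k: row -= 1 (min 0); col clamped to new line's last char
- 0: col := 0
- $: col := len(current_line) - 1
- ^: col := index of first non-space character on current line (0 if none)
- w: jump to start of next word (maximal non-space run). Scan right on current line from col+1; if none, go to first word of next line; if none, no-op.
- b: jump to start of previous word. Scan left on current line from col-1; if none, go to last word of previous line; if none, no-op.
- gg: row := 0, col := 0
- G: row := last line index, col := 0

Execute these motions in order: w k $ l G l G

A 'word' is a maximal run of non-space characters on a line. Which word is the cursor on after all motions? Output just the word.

Answer: fish

Derivation:
After 1 (w): row=0 col=2 char='g'
After 2 (k): row=0 col=2 char='g'
After 3 ($): row=0 col=10 char='k'
After 4 (l): row=0 col=10 char='k'
After 5 (G): row=5 col=0 char='f'
After 6 (l): row=5 col=1 char='i'
After 7 (G): row=5 col=0 char='f'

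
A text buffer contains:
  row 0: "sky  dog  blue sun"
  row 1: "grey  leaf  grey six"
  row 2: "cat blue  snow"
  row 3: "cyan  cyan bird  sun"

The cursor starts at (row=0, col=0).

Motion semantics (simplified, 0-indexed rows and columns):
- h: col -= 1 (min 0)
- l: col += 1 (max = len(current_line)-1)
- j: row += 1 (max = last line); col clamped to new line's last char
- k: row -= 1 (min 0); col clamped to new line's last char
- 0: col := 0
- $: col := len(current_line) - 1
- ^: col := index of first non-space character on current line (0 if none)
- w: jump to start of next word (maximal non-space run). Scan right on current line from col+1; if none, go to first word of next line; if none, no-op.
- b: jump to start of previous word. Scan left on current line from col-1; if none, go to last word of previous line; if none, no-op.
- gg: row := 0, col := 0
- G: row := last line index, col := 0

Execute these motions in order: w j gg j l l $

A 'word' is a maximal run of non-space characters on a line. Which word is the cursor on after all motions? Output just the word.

After 1 (w): row=0 col=5 char='d'
After 2 (j): row=1 col=5 char='_'
After 3 (gg): row=0 col=0 char='s'
After 4 (j): row=1 col=0 char='g'
After 5 (l): row=1 col=1 char='r'
After 6 (l): row=1 col=2 char='e'
After 7 ($): row=1 col=19 char='x'

Answer: six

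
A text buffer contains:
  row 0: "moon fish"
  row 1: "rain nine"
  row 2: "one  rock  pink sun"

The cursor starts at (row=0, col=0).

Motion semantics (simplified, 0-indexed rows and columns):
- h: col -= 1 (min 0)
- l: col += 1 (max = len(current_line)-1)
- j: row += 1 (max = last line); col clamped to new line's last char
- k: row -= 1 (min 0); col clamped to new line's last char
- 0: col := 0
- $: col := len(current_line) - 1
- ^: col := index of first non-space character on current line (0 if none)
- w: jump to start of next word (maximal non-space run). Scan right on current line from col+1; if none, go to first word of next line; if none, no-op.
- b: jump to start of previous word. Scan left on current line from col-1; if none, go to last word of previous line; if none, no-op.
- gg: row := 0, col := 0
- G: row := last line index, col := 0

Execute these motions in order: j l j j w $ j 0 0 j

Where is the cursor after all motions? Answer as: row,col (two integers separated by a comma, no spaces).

After 1 (j): row=1 col=0 char='r'
After 2 (l): row=1 col=1 char='a'
After 3 (j): row=2 col=1 char='n'
After 4 (j): row=2 col=1 char='n'
After 5 (w): row=2 col=5 char='r'
After 6 ($): row=2 col=18 char='n'
After 7 (j): row=2 col=18 char='n'
After 8 (0): row=2 col=0 char='o'
After 9 (0): row=2 col=0 char='o'
After 10 (j): row=2 col=0 char='o'

Answer: 2,0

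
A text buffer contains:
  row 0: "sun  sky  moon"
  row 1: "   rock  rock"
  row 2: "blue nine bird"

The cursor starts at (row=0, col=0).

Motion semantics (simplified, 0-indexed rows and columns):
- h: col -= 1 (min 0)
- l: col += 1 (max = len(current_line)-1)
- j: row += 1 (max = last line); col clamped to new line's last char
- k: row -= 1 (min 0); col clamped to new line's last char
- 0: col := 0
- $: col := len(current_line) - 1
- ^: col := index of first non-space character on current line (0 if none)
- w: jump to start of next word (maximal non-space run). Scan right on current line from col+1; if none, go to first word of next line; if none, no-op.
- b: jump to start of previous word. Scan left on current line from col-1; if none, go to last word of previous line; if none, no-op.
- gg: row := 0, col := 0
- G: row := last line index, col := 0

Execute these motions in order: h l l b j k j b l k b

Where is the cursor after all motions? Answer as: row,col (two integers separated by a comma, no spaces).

After 1 (h): row=0 col=0 char='s'
After 2 (l): row=0 col=1 char='u'
After 3 (l): row=0 col=2 char='n'
After 4 (b): row=0 col=0 char='s'
After 5 (j): row=1 col=0 char='_'
After 6 (k): row=0 col=0 char='s'
After 7 (j): row=1 col=0 char='_'
After 8 (b): row=0 col=10 char='m'
After 9 (l): row=0 col=11 char='o'
After 10 (k): row=0 col=11 char='o'
After 11 (b): row=0 col=10 char='m'

Answer: 0,10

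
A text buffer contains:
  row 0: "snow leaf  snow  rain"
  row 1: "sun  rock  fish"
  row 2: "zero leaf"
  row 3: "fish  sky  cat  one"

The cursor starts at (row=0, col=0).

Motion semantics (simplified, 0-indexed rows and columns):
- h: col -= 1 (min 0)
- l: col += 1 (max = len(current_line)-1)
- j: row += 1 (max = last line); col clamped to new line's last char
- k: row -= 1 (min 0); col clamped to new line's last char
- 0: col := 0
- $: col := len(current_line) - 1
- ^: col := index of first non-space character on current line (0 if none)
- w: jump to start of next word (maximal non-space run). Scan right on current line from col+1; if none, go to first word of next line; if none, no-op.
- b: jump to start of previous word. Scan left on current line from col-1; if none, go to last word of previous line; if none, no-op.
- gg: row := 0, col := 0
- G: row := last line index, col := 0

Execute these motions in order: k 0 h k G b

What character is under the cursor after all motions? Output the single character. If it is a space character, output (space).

After 1 (k): row=0 col=0 char='s'
After 2 (0): row=0 col=0 char='s'
After 3 (h): row=0 col=0 char='s'
After 4 (k): row=0 col=0 char='s'
After 5 (G): row=3 col=0 char='f'
After 6 (b): row=2 col=5 char='l'

Answer: l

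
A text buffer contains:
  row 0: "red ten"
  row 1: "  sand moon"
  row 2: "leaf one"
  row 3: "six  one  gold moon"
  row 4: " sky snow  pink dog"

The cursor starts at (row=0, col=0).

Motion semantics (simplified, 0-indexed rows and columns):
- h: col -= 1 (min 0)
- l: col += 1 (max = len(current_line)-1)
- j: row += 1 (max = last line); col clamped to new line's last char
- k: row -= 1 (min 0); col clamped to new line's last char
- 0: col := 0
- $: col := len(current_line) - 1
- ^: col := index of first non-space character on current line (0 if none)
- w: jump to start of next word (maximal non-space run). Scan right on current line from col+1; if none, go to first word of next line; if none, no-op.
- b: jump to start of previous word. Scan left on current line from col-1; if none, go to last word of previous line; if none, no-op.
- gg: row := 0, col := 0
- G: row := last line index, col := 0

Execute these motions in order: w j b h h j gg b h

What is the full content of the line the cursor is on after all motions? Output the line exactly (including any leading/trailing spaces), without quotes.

After 1 (w): row=0 col=4 char='t'
After 2 (j): row=1 col=4 char='n'
After 3 (b): row=1 col=2 char='s'
After 4 (h): row=1 col=1 char='_'
After 5 (h): row=1 col=0 char='_'
After 6 (j): row=2 col=0 char='l'
After 7 (gg): row=0 col=0 char='r'
After 8 (b): row=0 col=0 char='r'
After 9 (h): row=0 col=0 char='r'

Answer: red ten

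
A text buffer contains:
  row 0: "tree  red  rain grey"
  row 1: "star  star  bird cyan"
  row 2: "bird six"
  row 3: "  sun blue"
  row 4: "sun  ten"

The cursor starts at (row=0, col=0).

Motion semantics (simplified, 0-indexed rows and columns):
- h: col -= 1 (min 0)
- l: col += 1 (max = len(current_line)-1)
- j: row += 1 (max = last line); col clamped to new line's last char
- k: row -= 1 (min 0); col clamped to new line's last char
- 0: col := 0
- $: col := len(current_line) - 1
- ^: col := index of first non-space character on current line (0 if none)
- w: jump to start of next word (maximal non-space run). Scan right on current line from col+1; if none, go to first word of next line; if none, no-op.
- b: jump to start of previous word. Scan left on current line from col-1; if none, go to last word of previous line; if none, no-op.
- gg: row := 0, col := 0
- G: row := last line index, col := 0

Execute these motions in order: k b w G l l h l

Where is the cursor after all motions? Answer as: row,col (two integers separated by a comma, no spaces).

After 1 (k): row=0 col=0 char='t'
After 2 (b): row=0 col=0 char='t'
After 3 (w): row=0 col=6 char='r'
After 4 (G): row=4 col=0 char='s'
After 5 (l): row=4 col=1 char='u'
After 6 (l): row=4 col=2 char='n'
After 7 (h): row=4 col=1 char='u'
After 8 (l): row=4 col=2 char='n'

Answer: 4,2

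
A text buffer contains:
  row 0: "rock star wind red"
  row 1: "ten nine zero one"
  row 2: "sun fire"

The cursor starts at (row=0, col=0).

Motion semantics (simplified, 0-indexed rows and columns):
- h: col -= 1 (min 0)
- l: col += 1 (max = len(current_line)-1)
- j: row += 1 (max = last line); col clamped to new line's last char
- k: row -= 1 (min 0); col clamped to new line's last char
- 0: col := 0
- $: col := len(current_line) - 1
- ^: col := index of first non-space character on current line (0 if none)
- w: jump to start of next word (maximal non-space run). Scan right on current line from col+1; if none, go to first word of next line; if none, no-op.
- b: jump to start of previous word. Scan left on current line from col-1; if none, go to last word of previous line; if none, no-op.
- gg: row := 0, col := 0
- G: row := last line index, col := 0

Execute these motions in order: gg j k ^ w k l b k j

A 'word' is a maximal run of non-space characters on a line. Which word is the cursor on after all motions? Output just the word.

After 1 (gg): row=0 col=0 char='r'
After 2 (j): row=1 col=0 char='t'
After 3 (k): row=0 col=0 char='r'
After 4 (^): row=0 col=0 char='r'
After 5 (w): row=0 col=5 char='s'
After 6 (k): row=0 col=5 char='s'
After 7 (l): row=0 col=6 char='t'
After 8 (b): row=0 col=5 char='s'
After 9 (k): row=0 col=5 char='s'
After 10 (j): row=1 col=5 char='i'

Answer: nine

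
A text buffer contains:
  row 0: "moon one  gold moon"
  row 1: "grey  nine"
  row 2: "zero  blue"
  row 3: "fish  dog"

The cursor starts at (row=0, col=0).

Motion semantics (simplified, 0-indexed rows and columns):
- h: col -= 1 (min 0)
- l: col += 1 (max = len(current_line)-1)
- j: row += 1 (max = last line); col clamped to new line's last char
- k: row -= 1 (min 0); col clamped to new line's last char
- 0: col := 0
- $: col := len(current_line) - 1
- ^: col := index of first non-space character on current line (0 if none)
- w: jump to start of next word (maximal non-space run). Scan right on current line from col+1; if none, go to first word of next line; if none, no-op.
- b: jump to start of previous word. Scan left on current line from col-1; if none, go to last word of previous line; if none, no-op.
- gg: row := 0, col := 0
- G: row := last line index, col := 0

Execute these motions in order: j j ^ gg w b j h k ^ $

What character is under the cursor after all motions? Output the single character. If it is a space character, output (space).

After 1 (j): row=1 col=0 char='g'
After 2 (j): row=2 col=0 char='z'
After 3 (^): row=2 col=0 char='z'
After 4 (gg): row=0 col=0 char='m'
After 5 (w): row=0 col=5 char='o'
After 6 (b): row=0 col=0 char='m'
After 7 (j): row=1 col=0 char='g'
After 8 (h): row=1 col=0 char='g'
After 9 (k): row=0 col=0 char='m'
After 10 (^): row=0 col=0 char='m'
After 11 ($): row=0 col=18 char='n'

Answer: n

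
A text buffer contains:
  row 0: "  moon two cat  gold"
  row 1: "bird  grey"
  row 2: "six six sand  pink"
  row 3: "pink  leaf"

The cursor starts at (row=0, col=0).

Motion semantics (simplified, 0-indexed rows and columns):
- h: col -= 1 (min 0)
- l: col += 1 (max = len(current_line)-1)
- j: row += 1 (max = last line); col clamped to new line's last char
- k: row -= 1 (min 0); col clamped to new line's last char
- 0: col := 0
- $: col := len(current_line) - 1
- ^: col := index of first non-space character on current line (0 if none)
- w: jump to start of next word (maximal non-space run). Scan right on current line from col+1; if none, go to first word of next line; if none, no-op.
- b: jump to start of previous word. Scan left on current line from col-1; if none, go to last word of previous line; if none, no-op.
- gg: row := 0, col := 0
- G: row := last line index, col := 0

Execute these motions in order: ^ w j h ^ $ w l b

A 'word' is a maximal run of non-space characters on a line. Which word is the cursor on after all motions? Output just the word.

After 1 (^): row=0 col=2 char='m'
After 2 (w): row=0 col=7 char='t'
After 3 (j): row=1 col=7 char='r'
After 4 (h): row=1 col=6 char='g'
After 5 (^): row=1 col=0 char='b'
After 6 ($): row=1 col=9 char='y'
After 7 (w): row=2 col=0 char='s'
After 8 (l): row=2 col=1 char='i'
After 9 (b): row=2 col=0 char='s'

Answer: six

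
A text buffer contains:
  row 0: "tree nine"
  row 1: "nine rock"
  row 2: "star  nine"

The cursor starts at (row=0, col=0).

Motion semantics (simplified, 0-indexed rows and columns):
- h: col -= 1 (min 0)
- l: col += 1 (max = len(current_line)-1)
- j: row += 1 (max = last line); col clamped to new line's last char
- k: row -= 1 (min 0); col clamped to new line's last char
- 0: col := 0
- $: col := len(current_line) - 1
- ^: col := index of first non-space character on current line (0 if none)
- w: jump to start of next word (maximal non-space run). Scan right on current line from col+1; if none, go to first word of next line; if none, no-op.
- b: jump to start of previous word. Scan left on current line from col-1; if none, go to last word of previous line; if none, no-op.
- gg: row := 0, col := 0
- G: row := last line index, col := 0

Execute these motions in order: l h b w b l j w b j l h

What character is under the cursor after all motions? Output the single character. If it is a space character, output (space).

After 1 (l): row=0 col=1 char='r'
After 2 (h): row=0 col=0 char='t'
After 3 (b): row=0 col=0 char='t'
After 4 (w): row=0 col=5 char='n'
After 5 (b): row=0 col=0 char='t'
After 6 (l): row=0 col=1 char='r'
After 7 (j): row=1 col=1 char='i'
After 8 (w): row=1 col=5 char='r'
After 9 (b): row=1 col=0 char='n'
After 10 (j): row=2 col=0 char='s'
After 11 (l): row=2 col=1 char='t'
After 12 (h): row=2 col=0 char='s'

Answer: s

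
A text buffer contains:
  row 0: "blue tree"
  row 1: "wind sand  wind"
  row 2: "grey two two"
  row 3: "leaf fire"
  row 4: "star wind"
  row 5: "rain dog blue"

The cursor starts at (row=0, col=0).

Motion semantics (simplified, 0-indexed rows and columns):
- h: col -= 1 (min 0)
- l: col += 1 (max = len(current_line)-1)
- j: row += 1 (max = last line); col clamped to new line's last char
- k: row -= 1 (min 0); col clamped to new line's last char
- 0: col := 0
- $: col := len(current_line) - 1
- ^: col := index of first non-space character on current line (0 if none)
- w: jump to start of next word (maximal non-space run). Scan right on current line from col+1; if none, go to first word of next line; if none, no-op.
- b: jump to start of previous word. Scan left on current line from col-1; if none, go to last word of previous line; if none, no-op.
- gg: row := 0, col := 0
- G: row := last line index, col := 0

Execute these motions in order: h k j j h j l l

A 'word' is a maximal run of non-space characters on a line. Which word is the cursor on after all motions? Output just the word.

After 1 (h): row=0 col=0 char='b'
After 2 (k): row=0 col=0 char='b'
After 3 (j): row=1 col=0 char='w'
After 4 (j): row=2 col=0 char='g'
After 5 (h): row=2 col=0 char='g'
After 6 (j): row=3 col=0 char='l'
After 7 (l): row=3 col=1 char='e'
After 8 (l): row=3 col=2 char='a'

Answer: leaf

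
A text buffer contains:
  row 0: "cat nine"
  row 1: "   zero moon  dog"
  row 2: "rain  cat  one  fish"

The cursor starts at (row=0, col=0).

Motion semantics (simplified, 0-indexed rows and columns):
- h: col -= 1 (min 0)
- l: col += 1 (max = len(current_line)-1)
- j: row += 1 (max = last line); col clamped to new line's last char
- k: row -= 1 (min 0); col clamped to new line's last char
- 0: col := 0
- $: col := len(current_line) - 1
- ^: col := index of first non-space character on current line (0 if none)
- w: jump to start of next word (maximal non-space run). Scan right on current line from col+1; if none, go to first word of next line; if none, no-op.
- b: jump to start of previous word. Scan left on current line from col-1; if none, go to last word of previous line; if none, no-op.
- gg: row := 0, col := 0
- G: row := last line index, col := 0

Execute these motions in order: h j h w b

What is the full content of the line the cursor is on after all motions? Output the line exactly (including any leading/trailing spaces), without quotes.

After 1 (h): row=0 col=0 char='c'
After 2 (j): row=1 col=0 char='_'
After 3 (h): row=1 col=0 char='_'
After 4 (w): row=1 col=3 char='z'
After 5 (b): row=0 col=4 char='n'

Answer: cat nine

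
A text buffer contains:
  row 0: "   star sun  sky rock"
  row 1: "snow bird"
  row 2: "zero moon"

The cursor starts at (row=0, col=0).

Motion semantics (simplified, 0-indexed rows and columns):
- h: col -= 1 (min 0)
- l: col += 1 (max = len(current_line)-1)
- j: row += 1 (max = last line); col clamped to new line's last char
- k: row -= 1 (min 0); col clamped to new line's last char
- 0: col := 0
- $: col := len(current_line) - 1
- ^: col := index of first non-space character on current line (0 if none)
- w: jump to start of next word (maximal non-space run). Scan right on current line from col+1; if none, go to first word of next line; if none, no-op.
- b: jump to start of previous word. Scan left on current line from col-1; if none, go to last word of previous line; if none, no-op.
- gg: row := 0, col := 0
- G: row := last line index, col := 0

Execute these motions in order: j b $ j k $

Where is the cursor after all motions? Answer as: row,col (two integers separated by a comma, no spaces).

After 1 (j): row=1 col=0 char='s'
After 2 (b): row=0 col=17 char='r'
After 3 ($): row=0 col=20 char='k'
After 4 (j): row=1 col=8 char='d'
After 5 (k): row=0 col=8 char='s'
After 6 ($): row=0 col=20 char='k'

Answer: 0,20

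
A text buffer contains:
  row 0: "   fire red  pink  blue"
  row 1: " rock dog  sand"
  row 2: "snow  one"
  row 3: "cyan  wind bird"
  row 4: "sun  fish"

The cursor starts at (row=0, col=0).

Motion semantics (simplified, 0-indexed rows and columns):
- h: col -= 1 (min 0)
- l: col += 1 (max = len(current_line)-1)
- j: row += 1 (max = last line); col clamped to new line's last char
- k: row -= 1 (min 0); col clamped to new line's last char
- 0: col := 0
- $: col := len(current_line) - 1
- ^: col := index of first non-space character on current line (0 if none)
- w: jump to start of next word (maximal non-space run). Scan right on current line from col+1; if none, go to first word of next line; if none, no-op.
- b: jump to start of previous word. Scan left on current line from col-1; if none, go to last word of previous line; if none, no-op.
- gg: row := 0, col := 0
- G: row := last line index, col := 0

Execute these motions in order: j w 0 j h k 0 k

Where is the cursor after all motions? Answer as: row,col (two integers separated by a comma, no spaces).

Answer: 0,0

Derivation:
After 1 (j): row=1 col=0 char='_'
After 2 (w): row=1 col=1 char='r'
After 3 (0): row=1 col=0 char='_'
After 4 (j): row=2 col=0 char='s'
After 5 (h): row=2 col=0 char='s'
After 6 (k): row=1 col=0 char='_'
After 7 (0): row=1 col=0 char='_'
After 8 (k): row=0 col=0 char='_'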